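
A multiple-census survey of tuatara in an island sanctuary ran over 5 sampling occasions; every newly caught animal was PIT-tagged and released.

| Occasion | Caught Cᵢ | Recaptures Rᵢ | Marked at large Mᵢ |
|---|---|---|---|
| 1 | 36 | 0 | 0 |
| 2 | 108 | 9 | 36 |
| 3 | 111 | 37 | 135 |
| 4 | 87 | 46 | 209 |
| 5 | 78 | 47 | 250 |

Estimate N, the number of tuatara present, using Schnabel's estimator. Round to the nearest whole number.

Σ MᵢCᵢ = 0·36 + 36·108 + 135·111 + 209·87 + 250·78 = 0 + 3888 + 14985 + 18183 + 19500 = 56556
Σ Rᵢ = 0 + 9 + 37 + 46 + 47 = 139
N̂ = 56556 / 139 ≈ 406.9 → 407

N ≈ 407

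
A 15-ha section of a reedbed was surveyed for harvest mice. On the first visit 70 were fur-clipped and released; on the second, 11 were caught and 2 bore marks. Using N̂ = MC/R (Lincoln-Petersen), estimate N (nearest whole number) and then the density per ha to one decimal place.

density ≈ 25.7 harvest mice per ha

N̂ = 70·11/2 = 770/2 = 385
Density = N̂ / area = 385 / 15 ≈ 25.67 → 25.7 per ha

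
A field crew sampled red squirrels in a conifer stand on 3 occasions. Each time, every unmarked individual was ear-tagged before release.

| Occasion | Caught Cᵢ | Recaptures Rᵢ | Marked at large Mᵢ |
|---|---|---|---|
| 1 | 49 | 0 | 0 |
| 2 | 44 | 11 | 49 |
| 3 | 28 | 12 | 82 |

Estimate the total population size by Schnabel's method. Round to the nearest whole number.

N ≈ 194

Σ MᵢCᵢ = 0·49 + 49·44 + 82·28 = 0 + 2156 + 2296 = 4452
Σ Rᵢ = 0 + 11 + 12 = 23
N̂ = 4452 / 23 ≈ 193.6 → 194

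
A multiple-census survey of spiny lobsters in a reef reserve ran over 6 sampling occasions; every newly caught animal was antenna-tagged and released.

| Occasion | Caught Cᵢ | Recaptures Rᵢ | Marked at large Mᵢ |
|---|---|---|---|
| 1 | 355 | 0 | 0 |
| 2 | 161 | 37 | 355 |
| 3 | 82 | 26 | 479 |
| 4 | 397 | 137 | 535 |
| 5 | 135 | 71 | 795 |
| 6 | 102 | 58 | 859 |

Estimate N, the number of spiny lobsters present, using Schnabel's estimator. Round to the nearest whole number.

Σ MᵢCᵢ = 0·355 + 355·161 + 479·82 + 535·397 + 795·135 + 859·102 = 0 + 57155 + 39278 + 212395 + 107325 + 87618 = 503771
Σ Rᵢ = 0 + 37 + 26 + 137 + 71 + 58 = 329
N̂ = 503771 / 329 ≈ 1531.2 → 1531

N ≈ 1531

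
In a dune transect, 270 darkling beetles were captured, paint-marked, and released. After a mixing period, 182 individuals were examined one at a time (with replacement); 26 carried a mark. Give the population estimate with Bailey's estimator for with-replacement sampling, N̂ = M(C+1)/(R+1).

N̂ = 270·(182+1)/(26+1) = 270·183/27 = 49410/27 = 1830

N = 1830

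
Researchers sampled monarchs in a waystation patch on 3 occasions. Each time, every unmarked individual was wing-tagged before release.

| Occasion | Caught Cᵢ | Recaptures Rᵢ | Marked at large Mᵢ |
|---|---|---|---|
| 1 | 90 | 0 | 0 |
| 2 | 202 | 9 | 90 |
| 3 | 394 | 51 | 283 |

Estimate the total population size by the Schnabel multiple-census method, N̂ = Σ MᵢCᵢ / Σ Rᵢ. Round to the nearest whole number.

N ≈ 2161

Σ MᵢCᵢ = 0·90 + 90·202 + 283·394 = 0 + 18180 + 111502 = 129682
Σ Rᵢ = 0 + 9 + 51 = 60
N̂ = 129682 / 60 ≈ 2161.4 → 2161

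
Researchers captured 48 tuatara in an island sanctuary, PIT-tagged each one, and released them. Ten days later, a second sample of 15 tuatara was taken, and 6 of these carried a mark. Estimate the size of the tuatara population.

N = 120

Lincoln-Petersen assumes M/N = R/C, so N = M·C / R.
N = (48 × 15) / 6 = 720 / 6 = 120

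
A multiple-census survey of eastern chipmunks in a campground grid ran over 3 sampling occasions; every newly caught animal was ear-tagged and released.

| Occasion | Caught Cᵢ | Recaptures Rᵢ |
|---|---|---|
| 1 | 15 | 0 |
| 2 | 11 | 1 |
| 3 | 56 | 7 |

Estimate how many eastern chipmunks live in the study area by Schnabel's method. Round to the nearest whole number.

Marked at large before each occasion: Mᵢ = Σⱼ<ᵢ (Cⱼ − Rⱼ) → M1=0, M2=15, M3=25
Σ MᵢCᵢ = 0·15 + 15·11 + 25·56 = 0 + 165 + 1400 = 1565
Σ Rᵢ = 0 + 1 + 7 = 8
N̂ = 1565 / 8 ≈ 195.6 → 196

N ≈ 196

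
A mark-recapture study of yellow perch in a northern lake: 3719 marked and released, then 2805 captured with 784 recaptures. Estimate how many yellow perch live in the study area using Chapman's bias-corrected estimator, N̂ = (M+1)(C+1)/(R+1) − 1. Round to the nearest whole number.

N ≈ 13,296

N̂ = (3719+1)(2805+1)/(784+1) − 1 = 3720·2806/785 − 1
= 10438320/785 − 1 ≈ 13297.2 − 1 ≈ 13296.2 → 13296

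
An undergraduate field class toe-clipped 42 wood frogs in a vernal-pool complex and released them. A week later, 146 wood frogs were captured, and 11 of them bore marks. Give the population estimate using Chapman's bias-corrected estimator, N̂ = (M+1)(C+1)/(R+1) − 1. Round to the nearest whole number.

N̂ = (42+1)(146+1)/(11+1) − 1 = 43·147/12 − 1
= 6321/12 − 1 ≈ 526.8 − 1 ≈ 525.8 → 526

N ≈ 526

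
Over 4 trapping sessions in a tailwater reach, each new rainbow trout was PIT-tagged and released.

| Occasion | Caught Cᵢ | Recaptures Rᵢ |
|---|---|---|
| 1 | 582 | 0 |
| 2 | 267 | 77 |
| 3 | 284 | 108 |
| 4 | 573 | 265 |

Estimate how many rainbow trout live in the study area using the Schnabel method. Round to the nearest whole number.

Marked at large before each occasion: Mᵢ = Σⱼ<ᵢ (Cⱼ − Rⱼ) → M1=0, M2=582, M3=772, M4=948
Σ MᵢCᵢ = 0·582 + 582·267 + 772·284 + 948·573 = 0 + 155394 + 219248 + 543204 = 917846
Σ Rᵢ = 0 + 77 + 108 + 265 = 450
N̂ = 917846 / 450 ≈ 2039.7 → 2040

N ≈ 2040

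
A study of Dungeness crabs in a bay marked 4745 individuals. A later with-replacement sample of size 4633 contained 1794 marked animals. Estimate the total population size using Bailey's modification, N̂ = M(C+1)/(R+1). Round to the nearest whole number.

N ≈ 12,250

N̂ = 4745·(4633+1)/(1794+1) = 4745·4634/1795 = 21988330/1795 ≈ 12249.8 → 12250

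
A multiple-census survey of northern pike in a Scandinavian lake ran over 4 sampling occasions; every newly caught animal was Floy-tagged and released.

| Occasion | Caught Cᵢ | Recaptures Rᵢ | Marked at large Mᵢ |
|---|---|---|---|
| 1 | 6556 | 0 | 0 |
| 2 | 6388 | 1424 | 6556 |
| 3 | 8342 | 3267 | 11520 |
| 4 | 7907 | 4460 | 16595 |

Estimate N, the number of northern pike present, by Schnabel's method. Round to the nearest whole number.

N ≈ 29,417

Σ MᵢCᵢ = 0·6556 + 6556·6388 + 11520·8342 + 16595·7907 = 0 + 41879728 + 96099840 + 131216665 = 269196233
Σ Rᵢ = 0 + 1424 + 3267 + 4460 = 9151
N̂ = 269196233 / 9151 ≈ 29417.1 → 29417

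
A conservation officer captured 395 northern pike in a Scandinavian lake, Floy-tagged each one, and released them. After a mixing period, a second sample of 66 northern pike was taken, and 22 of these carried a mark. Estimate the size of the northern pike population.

N = 1185

N = (395 × 66) / 22 = 26070 / 22 = 1185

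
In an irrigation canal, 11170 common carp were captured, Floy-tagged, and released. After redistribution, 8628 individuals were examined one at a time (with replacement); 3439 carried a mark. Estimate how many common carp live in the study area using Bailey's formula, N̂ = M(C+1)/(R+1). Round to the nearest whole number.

N ≈ 28,019

N̂ = 11170·(8628+1)/(3439+1) = 11170·8629/3440 = 96385930/3440 ≈ 28019.2 → 28019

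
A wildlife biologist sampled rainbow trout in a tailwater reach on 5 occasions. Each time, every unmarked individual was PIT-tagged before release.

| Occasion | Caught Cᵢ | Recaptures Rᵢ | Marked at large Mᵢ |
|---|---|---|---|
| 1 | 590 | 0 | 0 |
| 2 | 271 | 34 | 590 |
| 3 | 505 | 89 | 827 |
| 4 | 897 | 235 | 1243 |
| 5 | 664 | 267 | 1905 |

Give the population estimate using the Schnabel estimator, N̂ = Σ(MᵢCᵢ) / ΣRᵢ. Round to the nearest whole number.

Σ MᵢCᵢ = 0·590 + 590·271 + 827·505 + 1243·897 + 1905·664 = 0 + 159890 + 417635 + 1114971 + 1264920 = 2957416
Σ Rᵢ = 0 + 34 + 89 + 235 + 267 = 625
N̂ = 2957416 / 625 ≈ 4731.9 → 4732

N ≈ 4732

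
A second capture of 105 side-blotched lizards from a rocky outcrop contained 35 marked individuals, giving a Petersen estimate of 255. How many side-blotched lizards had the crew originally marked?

From N = M·C/R: M = N·R / C = 255·35 / 105 = 8925 / 105 = 85.

M = 85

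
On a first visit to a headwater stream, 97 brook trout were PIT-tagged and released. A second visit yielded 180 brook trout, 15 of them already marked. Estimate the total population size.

The marked fraction in the recapture sample should equal the marked fraction in the population: 15/180 = 97/N.
N = (97 × 180) / 15 = 17460 / 15 = 1164

N = 1164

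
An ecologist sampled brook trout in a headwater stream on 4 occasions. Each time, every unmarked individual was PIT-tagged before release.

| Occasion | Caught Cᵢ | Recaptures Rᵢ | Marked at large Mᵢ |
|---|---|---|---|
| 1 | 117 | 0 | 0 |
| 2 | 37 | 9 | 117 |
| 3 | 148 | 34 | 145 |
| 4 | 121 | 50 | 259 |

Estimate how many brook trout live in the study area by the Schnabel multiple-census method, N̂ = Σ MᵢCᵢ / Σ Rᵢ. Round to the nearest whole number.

Σ MᵢCᵢ = 0·117 + 117·37 + 145·148 + 259·121 = 0 + 4329 + 21460 + 31339 = 57128
Σ Rᵢ = 0 + 9 + 34 + 50 = 93
N̂ = 57128 / 93 ≈ 614.3 → 614

N ≈ 614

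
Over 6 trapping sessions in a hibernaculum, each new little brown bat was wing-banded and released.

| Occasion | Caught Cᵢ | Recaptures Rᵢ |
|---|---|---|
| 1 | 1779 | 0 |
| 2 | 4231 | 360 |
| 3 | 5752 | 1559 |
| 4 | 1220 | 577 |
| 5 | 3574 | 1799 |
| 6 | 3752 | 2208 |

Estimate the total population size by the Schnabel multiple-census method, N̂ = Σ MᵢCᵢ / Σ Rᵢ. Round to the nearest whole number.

N ≈ 20,839

Marked at large before each occasion: Mᵢ = Σⱼ<ᵢ (Cⱼ − Rⱼ) → M1=0, M2=1779, M3=5650, M4=9843, M5=10486, M6=12261
Σ MᵢCᵢ = 0·1779 + 1779·4231 + 5650·5752 + 9843·1220 + 10486·3574 + 12261·3752 = 0 + 7526949 + 32498800 + 12008460 + 37476964 + 46003272 = 135514445
Σ Rᵢ = 0 + 360 + 1559 + 577 + 1799 + 2208 = 6503
N̂ = 135514445 / 6503 ≈ 20838.8 → 20839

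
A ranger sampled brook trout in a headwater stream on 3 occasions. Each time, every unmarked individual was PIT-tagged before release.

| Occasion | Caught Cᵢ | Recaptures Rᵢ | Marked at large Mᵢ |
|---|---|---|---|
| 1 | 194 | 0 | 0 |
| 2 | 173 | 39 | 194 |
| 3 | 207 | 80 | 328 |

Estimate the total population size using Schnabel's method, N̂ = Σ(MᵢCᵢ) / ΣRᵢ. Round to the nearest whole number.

Σ MᵢCᵢ = 0·194 + 194·173 + 328·207 = 0 + 33562 + 67896 = 101458
Σ Rᵢ = 0 + 39 + 80 = 119
N̂ = 101458 / 119 ≈ 852.6 → 853

N ≈ 853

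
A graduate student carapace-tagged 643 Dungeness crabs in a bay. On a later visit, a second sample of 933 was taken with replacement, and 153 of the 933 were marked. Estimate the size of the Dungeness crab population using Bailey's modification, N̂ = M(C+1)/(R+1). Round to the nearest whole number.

N̂ = 643·(933+1)/(153+1) = 643·934/154 = 600562/154 ≈ 3899.8 → 3900

N ≈ 3900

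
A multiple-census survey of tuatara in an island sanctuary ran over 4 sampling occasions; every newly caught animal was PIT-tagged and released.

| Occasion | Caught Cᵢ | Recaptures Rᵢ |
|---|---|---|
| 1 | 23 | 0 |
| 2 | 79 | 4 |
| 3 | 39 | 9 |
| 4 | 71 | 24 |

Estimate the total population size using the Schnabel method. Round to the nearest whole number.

Marked at large before each occasion: Mᵢ = Σⱼ<ᵢ (Cⱼ − Rⱼ) → M1=0, M2=23, M3=98, M4=128
Σ MᵢCᵢ = 0·23 + 23·79 + 98·39 + 128·71 = 0 + 1817 + 3822 + 9088 = 14727
Σ Rᵢ = 0 + 4 + 9 + 24 = 37
N̂ = 14727 / 37 ≈ 398.0 → 398

N ≈ 398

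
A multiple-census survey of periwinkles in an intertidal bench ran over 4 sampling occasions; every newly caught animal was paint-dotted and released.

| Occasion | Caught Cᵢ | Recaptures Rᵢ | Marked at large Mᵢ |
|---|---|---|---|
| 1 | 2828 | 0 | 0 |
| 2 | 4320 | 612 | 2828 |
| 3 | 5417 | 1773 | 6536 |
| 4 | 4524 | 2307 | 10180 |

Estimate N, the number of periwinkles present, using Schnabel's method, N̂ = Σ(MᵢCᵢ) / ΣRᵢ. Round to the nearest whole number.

N ≈ 19,965

Σ MᵢCᵢ = 0·2828 + 2828·4320 + 6536·5417 + 10180·4524 = 0 + 12216960 + 35405512 + 46054320 = 93676792
Σ Rᵢ = 0 + 612 + 1773 + 2307 = 4692
N̂ = 93676792 / 4692 ≈ 19965.2 → 19965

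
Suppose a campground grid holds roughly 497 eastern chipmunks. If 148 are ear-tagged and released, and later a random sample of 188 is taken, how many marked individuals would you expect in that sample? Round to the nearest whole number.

The marked fraction of the population is 148/497, so in a sample of 188 expect C·(M/N) marked.
E[R] = 148 × 188 / 497 = 27824 / 497 ≈ 56.0 → 56

expected recaptures ≈ 56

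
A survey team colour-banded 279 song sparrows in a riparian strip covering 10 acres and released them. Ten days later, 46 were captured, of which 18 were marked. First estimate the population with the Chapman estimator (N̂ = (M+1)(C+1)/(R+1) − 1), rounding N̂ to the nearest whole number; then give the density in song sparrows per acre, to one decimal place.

N̂ = 280·47/19 − 1 = 13160/19 − 1 ≈ 691.6 → 692
Density = N̂ / area = 692 / 10 ≈ 69.20 → 69.2 per acre

density ≈ 69.2 song sparrows per acre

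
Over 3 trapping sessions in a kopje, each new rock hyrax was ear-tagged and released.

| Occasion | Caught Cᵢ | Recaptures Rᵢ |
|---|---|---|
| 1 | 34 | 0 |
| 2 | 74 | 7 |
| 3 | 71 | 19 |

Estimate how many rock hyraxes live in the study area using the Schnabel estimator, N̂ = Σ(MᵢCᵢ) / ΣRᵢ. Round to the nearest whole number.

N ≈ 373

Marked at large before each occasion: Mᵢ = Σⱼ<ᵢ (Cⱼ − Rⱼ) → M1=0, M2=34, M3=101
Σ MᵢCᵢ = 0·34 + 34·74 + 101·71 = 0 + 2516 + 7171 = 9687
Σ Rᵢ = 0 + 7 + 19 = 26
N̂ = 9687 / 26 ≈ 372.6 → 373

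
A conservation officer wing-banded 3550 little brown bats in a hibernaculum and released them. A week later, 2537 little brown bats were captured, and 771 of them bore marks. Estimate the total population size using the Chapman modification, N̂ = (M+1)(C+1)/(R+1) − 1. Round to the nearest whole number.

N ≈ 11,673

N̂ = (3550+1)(2537+1)/(771+1) − 1 = 3551·2538/772 − 1
= 9012438/772 − 1 ≈ 11674.1 − 1 ≈ 11673.1 → 11673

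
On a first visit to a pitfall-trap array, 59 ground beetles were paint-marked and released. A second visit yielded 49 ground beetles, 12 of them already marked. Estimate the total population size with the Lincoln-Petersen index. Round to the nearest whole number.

N ≈ 241

Lincoln-Petersen assumes M/N = R/C, so N = M·C / R.
N = (59 × 49) / 12 = 2891 / 12 ≈ 240.9 → 241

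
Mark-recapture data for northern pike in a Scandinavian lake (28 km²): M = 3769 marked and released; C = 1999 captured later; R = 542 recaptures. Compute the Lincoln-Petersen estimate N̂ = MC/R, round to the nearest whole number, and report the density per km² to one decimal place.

N̂ = 3769·1999/542 = 7534231/542 ≈ 13900.8 → 13901
Density = N̂ / area = 13901 / 28 ≈ 496.46 → 496.5 per km²

density ≈ 496.5 northern pike per km²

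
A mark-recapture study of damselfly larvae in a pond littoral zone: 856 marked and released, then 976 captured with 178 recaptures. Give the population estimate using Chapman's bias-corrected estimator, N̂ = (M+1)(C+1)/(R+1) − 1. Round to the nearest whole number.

N̂ = (856+1)(976+1)/(178+1) − 1 = 857·977/179 − 1
= 837289/179 − 1 ≈ 4677.6 − 1 ≈ 4676.6 → 4677

N ≈ 4677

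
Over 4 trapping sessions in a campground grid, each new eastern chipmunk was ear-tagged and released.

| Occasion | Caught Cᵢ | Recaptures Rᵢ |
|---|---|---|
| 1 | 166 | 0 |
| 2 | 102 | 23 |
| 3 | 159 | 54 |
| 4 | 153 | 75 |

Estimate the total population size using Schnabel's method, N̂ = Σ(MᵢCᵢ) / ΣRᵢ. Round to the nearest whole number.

N ≈ 720

Marked at large before each occasion: Mᵢ = Σⱼ<ᵢ (Cⱼ − Rⱼ) → M1=0, M2=166, M3=245, M4=350
Σ MᵢCᵢ = 0·166 + 166·102 + 245·159 + 350·153 = 0 + 16932 + 38955 + 53550 = 109437
Σ Rᵢ = 0 + 23 + 54 + 75 = 152
N̂ = 109437 / 152 ≈ 720.0 → 720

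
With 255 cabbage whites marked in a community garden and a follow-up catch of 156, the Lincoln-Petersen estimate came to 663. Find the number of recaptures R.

R = 60

From N = M·C/R: R = M·C / N = 255·156 / 663 = 39780 / 663 = 60.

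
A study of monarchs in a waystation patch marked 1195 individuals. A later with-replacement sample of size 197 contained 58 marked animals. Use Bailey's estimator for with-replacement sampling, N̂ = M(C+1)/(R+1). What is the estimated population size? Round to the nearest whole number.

N ≈ 4010

N̂ = 1195·(197+1)/(58+1) = 1195·198/59 = 236610/59 ≈ 4010.3 → 4010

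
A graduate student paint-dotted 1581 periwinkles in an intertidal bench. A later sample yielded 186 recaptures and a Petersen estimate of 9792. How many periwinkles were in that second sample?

From N = M·C/R: C = N·R / M = 9792·186 / 1581 = 1821312 / 1581 = 1152.

C = 1152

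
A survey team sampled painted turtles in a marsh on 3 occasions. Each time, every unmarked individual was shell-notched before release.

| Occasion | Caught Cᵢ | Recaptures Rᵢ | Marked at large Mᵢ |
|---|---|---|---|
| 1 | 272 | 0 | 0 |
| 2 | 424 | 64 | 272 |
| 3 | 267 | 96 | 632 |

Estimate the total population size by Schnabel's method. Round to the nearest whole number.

Σ MᵢCᵢ = 0·272 + 272·424 + 632·267 = 0 + 115328 + 168744 = 284072
Σ Rᵢ = 0 + 64 + 96 = 160
N̂ = 284072 / 160 ≈ 1775.45 → 1775

N ≈ 1775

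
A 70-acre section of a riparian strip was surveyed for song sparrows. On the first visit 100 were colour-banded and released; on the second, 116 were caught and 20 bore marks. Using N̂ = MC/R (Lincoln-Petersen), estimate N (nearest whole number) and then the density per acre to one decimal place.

N̂ = 100·116/20 = 11600/20 = 580
Density = N̂ / area = 580 / 70 ≈ 8.29 → 8.3 per acre

density ≈ 8.3 song sparrows per acre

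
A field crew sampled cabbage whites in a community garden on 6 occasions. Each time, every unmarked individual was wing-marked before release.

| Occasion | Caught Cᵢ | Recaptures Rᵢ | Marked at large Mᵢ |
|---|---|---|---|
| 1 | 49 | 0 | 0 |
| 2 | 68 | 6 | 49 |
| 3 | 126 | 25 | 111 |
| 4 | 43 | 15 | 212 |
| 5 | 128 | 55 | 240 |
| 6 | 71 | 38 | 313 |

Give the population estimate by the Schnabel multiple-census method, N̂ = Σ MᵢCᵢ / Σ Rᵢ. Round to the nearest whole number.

Σ MᵢCᵢ = 0·49 + 49·68 + 111·126 + 212·43 + 240·128 + 313·71 = 0 + 3332 + 13986 + 9116 + 30720 + 22223 = 79377
Σ Rᵢ = 0 + 6 + 25 + 15 + 55 + 38 = 139
N̂ = 79377 / 139 ≈ 571.1 → 571

N ≈ 571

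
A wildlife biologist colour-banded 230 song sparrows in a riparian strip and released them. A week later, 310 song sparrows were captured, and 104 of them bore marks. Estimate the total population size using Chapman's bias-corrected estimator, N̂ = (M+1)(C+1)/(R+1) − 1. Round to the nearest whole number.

N ≈ 683

N̂ = (230+1)(310+1)/(104+1) − 1 = 231·311/105 − 1
= 71841/105 − 1 ≈ 684.2 − 1 ≈ 683.2 → 683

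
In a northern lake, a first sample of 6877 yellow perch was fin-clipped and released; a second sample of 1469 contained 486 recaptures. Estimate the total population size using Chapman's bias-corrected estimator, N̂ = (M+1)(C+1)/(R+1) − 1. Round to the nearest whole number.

N̂ = (6877+1)(1469+1)/(486+1) − 1 = 6878·1470/487 − 1
= 10110660/487 − 1 ≈ 20761.1 − 1 ≈ 20760.1 → 20760

N ≈ 20,760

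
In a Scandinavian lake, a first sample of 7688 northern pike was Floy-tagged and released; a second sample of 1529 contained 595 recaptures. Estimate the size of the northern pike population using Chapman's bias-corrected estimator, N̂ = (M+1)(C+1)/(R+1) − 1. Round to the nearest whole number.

N ≈ 19,738

N̂ = (7688+1)(1529+1)/(595+1) − 1 = 7689·1530/596 − 1
= 11764170/596 − 1 ≈ 19738.5 − 1 ≈ 19737.5 → 19738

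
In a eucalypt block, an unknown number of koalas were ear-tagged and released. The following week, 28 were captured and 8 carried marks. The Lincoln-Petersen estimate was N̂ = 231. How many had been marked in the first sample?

M = 66

From N = M·C/R: M = N·R / C = 231·8 / 28 = 1848 / 28 = 66.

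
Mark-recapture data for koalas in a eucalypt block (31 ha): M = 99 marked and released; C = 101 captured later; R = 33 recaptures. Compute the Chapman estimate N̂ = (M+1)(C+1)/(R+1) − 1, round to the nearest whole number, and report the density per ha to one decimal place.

N̂ = 100·102/34 − 1 = 10200/34 − 1 = 299
Density = N̂ / area = 299 / 31 ≈ 9.645 → 9.6 per ha

density ≈ 9.6 koalas per ha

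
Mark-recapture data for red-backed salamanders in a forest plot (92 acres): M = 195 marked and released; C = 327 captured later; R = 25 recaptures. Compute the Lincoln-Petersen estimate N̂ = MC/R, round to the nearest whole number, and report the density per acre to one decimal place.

density ≈ 27.7 red-backed salamanders per acre

N̂ = 195·327/25 = 63765/25 ≈ 2550.6 → 2551
Density = N̂ / area = 2551 / 92 ≈ 27.73 → 27.7 per acre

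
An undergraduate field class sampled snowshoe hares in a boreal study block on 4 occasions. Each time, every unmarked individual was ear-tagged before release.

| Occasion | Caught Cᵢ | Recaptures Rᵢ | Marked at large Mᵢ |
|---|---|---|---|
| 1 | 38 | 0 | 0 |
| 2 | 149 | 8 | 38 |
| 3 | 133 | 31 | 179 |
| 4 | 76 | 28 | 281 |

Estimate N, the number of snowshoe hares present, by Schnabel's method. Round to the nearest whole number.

N ≈ 759

Σ MᵢCᵢ = 0·38 + 38·149 + 179·133 + 281·76 = 0 + 5662 + 23807 + 21356 = 50825
Σ Rᵢ = 0 + 8 + 31 + 28 = 67
N̂ = 50825 / 67 ≈ 758.6 → 759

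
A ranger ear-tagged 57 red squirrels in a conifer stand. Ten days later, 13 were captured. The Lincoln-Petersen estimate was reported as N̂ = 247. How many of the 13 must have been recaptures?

R = 3

From N = M·C/R: R = M·C / N = 57·13 / 247 = 741 / 247 = 3.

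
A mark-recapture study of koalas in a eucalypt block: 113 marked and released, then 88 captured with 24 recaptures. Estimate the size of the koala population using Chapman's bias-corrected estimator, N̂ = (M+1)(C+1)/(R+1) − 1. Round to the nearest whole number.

N̂ = (113+1)(88+1)/(24+1) − 1 = 114·89/25 − 1
= 10146/25 − 1 ≈ 405.8 − 1 ≈ 404.8 → 405

N ≈ 405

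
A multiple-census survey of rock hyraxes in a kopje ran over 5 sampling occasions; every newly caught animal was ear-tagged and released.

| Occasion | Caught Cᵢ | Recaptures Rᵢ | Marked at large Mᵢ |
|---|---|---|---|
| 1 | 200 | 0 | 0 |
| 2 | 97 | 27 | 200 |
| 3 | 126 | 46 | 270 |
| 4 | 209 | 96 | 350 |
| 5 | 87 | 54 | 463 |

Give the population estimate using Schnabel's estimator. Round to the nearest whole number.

N ≈ 748

Σ MᵢCᵢ = 0·200 + 200·97 + 270·126 + 350·209 + 463·87 = 0 + 19400 + 34020 + 73150 + 40281 = 166851
Σ Rᵢ = 0 + 27 + 46 + 96 + 54 = 223
N̂ = 166851 / 223 ≈ 748.2 → 748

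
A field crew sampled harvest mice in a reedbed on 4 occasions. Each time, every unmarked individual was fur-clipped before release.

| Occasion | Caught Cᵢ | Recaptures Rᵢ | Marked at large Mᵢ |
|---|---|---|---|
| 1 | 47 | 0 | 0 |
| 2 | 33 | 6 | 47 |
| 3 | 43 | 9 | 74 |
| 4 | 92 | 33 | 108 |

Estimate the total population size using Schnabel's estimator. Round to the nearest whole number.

Σ MᵢCᵢ = 0·47 + 47·33 + 74·43 + 108·92 = 0 + 1551 + 3182 + 9936 = 14669
Σ Rᵢ = 0 + 6 + 9 + 33 = 48
N̂ = 14669 / 48 ≈ 305.6 → 306

N ≈ 306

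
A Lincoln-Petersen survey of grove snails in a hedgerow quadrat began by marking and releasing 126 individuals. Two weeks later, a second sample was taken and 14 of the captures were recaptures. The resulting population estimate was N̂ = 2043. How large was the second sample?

From N = M·C/R: C = N·R / M = 2043·14 / 126 = 28602 / 126 = 227.

C = 227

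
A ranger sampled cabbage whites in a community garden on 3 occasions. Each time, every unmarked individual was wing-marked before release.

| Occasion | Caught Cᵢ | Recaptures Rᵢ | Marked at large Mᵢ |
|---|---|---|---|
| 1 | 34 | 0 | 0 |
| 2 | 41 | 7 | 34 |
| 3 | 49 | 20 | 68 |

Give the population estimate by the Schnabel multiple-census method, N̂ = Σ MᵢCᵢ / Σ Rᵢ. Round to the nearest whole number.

Σ MᵢCᵢ = 0·34 + 34·41 + 68·49 = 0 + 1394 + 3332 = 4726
Σ Rᵢ = 0 + 7 + 20 = 27
N̂ = 4726 / 27 ≈ 175.0 → 175

N ≈ 175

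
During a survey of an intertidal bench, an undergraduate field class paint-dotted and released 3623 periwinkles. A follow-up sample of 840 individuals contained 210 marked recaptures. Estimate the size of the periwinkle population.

N = (3623 × 840) / 210 = 3043320 / 210 = 14492

N = 14,492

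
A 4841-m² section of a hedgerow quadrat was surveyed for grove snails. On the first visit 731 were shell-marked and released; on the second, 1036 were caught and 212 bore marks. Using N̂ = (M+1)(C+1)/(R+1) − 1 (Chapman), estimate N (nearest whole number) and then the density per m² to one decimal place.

density ≈ 0.7 grove snails per m²

N̂ = 732·1037/213 − 1 = 759084/213 − 1 ≈ 3562.8 → 3563
Density = N̂ / area = 3563 / 4841 ≈ 0.74 → 0.7 per m²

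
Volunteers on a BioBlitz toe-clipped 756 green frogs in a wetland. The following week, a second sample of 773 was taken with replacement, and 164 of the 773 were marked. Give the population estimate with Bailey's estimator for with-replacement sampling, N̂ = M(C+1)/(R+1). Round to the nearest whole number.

N̂ = 756·(773+1)/(164+1) = 756·774/165 = 585144/165 ≈ 3546.3 → 3546

N ≈ 3546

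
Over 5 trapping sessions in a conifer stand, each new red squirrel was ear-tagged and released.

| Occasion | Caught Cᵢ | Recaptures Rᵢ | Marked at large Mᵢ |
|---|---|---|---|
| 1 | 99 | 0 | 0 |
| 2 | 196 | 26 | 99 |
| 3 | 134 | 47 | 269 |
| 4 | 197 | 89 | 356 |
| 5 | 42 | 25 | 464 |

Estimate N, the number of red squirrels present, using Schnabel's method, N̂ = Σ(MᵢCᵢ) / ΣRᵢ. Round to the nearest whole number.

Σ MᵢCᵢ = 0·99 + 99·196 + 269·134 + 356·197 + 464·42 = 0 + 19404 + 36046 + 70132 + 19488 = 145070
Σ Rᵢ = 0 + 26 + 47 + 89 + 25 = 187
N̂ = 145070 / 187 ≈ 775.8 → 776

N ≈ 776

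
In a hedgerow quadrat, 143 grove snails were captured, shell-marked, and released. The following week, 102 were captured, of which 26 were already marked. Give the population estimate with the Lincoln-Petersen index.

If marked individuals mix randomly, R/C ≈ M/N, giving N ≈ M·C/R.
N = (143 × 102) / 26 = 14586 / 26 = 561

N = 561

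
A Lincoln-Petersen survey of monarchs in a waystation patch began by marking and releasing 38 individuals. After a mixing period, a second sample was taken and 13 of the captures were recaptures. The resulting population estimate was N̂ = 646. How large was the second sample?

From N = M·C/R: C = N·R / M = 646·13 / 38 = 8398 / 38 = 221.

C = 221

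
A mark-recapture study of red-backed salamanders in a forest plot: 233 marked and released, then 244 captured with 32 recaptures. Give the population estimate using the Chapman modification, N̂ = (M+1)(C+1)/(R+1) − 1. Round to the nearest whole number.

N ≈ 1736

N̂ = (233+1)(244+1)/(32+1) − 1 = 234·245/33 − 1
= 57330/33 − 1 ≈ 1737.3 − 1 ≈ 1736.3 → 1736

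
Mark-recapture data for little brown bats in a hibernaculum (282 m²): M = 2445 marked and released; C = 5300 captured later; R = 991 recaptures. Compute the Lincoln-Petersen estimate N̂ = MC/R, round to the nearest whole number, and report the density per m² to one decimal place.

N̂ = 2445·5300/991 = 12958500/991 ≈ 13076.2 → 13076
Density = N̂ / area = 13076 / 282 ≈ 46.37 → 46.4 per m²

density ≈ 46.4 little brown bats per m²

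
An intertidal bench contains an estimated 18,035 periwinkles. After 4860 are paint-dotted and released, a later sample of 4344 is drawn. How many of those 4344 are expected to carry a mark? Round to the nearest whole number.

Expected recaptures E[R] = M·C / N.
E[R] = 4860 × 4344 / 18035 = 21111840 / 18035 ≈ 1170.6 → 1171

expected recaptures ≈ 1171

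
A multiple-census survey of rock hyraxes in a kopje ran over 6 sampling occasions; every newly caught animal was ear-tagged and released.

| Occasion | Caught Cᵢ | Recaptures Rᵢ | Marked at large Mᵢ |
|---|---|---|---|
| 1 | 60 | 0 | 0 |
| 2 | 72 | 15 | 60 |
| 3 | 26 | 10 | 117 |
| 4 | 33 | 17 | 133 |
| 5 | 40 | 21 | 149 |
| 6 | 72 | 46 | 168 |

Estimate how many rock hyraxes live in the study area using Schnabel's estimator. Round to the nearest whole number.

Σ MᵢCᵢ = 0·60 + 60·72 + 117·26 + 133·33 + 149·40 + 168·72 = 0 + 4320 + 3042 + 4389 + 5960 + 12096 = 29807
Σ Rᵢ = 0 + 15 + 10 + 17 + 21 + 46 = 109
N̂ = 29807 / 109 ≈ 273.46 → 273

N ≈ 273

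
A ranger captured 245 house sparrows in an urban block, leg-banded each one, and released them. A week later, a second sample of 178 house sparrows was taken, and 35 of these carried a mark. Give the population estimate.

The marked fraction in the recapture sample should equal the marked fraction in the population: 35/178 = 245/N.
N = (245 × 178) / 35 = 43610 / 35 = 1246

N = 1246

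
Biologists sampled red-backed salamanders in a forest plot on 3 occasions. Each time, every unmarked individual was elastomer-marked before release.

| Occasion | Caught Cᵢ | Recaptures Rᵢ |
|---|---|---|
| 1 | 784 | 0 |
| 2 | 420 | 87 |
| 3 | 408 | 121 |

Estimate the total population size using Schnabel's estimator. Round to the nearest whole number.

N ≈ 3774

Marked at large before each occasion: Mᵢ = Σⱼ<ᵢ (Cⱼ − Rⱼ) → M1=0, M2=784, M3=1117
Σ MᵢCᵢ = 0·784 + 784·420 + 1117·408 = 0 + 329280 + 455736 = 785016
Σ Rᵢ = 0 + 87 + 121 = 208
N̂ = 785016 / 208 ≈ 3774.1 → 3774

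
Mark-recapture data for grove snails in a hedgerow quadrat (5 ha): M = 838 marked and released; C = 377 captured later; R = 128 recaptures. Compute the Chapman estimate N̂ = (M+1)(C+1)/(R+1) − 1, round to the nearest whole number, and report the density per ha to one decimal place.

density ≈ 491.4 grove snails per ha

N̂ = 839·378/129 − 1 = 317142/129 − 1 ≈ 2457.47 → 2457
Density = N̂ / area = 2457 / 5 ≈ 491.40 → 491.4 per ha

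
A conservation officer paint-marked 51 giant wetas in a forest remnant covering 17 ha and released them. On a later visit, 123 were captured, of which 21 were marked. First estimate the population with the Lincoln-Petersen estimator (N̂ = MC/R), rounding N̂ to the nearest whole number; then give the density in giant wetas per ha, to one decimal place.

N̂ = 51·123/21 = 6273/21 ≈ 298.7 → 299
Density = N̂ / area = 299 / 17 ≈ 17.59 → 17.6 per ha

density ≈ 17.6 giant wetas per ha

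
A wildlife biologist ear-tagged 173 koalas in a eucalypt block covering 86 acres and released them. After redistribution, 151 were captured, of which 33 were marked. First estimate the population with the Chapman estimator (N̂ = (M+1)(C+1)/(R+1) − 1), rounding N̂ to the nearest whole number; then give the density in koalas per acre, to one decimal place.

density ≈ 9.0 koalas per acre

N̂ = 174·152/34 − 1 = 26448/34 − 1 ≈ 776.9 → 777
Density = N̂ / area = 777 / 86 ≈ 9.03 → 9.0 per acre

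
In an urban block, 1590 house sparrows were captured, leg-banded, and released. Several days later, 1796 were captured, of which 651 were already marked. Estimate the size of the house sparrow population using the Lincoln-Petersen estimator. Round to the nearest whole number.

N = (1590 × 1796) / 651 = 2855640 / 651 ≈ 4386.5 → 4387

N ≈ 4387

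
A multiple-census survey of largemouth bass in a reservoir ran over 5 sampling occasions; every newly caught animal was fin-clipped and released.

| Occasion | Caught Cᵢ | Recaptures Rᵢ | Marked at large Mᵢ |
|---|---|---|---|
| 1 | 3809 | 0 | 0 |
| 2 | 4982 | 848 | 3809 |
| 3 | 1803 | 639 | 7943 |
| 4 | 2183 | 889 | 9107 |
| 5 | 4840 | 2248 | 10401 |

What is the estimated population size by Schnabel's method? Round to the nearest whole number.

Σ MᵢCᵢ = 0·3809 + 3809·4982 + 7943·1803 + 9107·2183 + 10401·4840 = 0 + 18976438 + 14321229 + 19880581 + 50340840 = 103519088
Σ Rᵢ = 0 + 848 + 639 + 889 + 2248 = 4624
N̂ = 103519088 / 4624 ≈ 22387.3 → 22387

N ≈ 22,387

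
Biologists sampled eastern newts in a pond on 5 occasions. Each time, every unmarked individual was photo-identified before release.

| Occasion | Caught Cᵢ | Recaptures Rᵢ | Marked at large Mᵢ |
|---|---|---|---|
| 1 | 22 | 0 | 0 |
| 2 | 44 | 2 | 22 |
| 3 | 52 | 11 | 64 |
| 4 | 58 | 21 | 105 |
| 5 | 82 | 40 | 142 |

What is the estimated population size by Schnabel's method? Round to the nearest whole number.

Σ MᵢCᵢ = 0·22 + 22·44 + 64·52 + 105·58 + 142·82 = 0 + 968 + 3328 + 6090 + 11644 = 22030
Σ Rᵢ = 0 + 2 + 11 + 21 + 40 = 74
N̂ = 22030 / 74 ≈ 297.7 → 298

N ≈ 298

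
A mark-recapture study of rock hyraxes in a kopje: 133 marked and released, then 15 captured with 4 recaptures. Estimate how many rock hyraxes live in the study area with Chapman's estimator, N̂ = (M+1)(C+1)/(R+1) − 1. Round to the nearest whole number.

N ≈ 428

N̂ = (133+1)(15+1)/(4+1) − 1 = 134·16/5 − 1
= 2144/5 − 1 ≈ 428.8 − 1 ≈ 427.8 → 428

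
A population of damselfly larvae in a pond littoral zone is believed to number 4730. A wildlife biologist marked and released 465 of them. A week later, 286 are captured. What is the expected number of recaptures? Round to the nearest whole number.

Expected recaptures E[R] = M·C / N.
E[R] = 465 × 286 / 4730 = 132990 / 4730 ≈ 28.1 → 28

expected recaptures ≈ 28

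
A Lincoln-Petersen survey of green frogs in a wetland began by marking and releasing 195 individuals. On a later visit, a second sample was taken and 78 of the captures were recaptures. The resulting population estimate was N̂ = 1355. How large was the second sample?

From N = M·C/R: C = N·R / M = 1355·78 / 195 = 105690 / 195 = 542.

C = 542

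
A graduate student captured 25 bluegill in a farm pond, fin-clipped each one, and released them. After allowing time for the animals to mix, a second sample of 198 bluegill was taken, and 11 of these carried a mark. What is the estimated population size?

N = 450

Lincoln-Petersen assumes M/N = R/C, so N = M·C / R.
N = (25 × 198) / 11 = 4950 / 11 = 450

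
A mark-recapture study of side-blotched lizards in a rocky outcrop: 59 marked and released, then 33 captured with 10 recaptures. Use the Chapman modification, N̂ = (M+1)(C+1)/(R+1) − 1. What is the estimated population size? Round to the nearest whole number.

N ≈ 184

N̂ = (59+1)(33+1)/(10+1) − 1 = 60·34/11 − 1
= 2040/11 − 1 ≈ 185.45 − 1 ≈ 184.45 → 184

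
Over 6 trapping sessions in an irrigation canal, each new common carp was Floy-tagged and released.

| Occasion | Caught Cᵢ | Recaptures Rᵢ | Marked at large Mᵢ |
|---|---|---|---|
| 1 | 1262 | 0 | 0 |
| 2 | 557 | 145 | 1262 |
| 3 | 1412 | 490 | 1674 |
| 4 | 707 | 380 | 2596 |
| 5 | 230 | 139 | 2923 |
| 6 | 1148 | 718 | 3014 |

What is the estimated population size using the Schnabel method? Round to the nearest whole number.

N ≈ 4826

Σ MᵢCᵢ = 0·1262 + 1262·557 + 1674·1412 + 2596·707 + 2923·230 + 3014·1148 = 0 + 702934 + 2363688 + 1835372 + 672290 + 3460072 = 9034356
Σ Rᵢ = 0 + 145 + 490 + 380 + 139 + 718 = 1872
N̂ = 9034356 / 1872 ≈ 4826.0 → 4826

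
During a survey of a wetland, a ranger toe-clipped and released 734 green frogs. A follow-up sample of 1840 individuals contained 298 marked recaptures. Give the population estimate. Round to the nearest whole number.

N ≈ 4532

N = (734 × 1840) / 298 = 1350560 / 298 ≈ 4532.1 → 4532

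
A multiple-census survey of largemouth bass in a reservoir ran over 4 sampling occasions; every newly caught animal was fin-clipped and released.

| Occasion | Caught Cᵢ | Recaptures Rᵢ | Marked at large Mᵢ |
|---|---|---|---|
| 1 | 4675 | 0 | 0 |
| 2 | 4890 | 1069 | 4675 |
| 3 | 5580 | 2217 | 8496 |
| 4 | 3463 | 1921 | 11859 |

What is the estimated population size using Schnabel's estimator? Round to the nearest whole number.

Σ MᵢCᵢ = 0·4675 + 4675·4890 + 8496·5580 + 11859·3463 = 0 + 22860750 + 47407680 + 41067717 = 111336147
Σ Rᵢ = 0 + 1069 + 2217 + 1921 = 5207
N̂ = 111336147 / 5207 ≈ 21382.0 → 21382

N ≈ 21,382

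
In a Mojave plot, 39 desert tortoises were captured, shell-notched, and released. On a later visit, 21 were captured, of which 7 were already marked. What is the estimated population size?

N = 117

If marked individuals mix randomly, R/C ≈ M/N, giving N ≈ M·C/R.
N = (39 × 21) / 7 = 819 / 7 = 117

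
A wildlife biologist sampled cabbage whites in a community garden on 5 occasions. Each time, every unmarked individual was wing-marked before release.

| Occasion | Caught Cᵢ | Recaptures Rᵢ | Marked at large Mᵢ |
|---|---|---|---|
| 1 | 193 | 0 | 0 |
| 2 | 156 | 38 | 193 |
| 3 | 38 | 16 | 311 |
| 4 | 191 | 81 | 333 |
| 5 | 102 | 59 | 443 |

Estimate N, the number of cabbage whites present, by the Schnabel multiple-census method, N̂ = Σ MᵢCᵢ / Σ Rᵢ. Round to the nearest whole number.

Σ MᵢCᵢ = 0·193 + 193·156 + 311·38 + 333·191 + 443·102 = 0 + 30108 + 11818 + 63603 + 45186 = 150715
Σ Rᵢ = 0 + 38 + 16 + 81 + 59 = 194
N̂ = 150715 / 194 ≈ 776.9 → 777

N ≈ 777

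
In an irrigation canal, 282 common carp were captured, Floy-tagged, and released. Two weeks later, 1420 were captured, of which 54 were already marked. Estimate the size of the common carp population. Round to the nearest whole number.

N ≈ 7416

N = (282 × 1420) / 54 = 400440 / 54 ≈ 7415.6 → 7416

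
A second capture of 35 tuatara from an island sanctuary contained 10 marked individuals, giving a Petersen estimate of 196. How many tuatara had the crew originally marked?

From N = M·C/R: M = N·R / C = 196·10 / 35 = 1960 / 35 = 56.

M = 56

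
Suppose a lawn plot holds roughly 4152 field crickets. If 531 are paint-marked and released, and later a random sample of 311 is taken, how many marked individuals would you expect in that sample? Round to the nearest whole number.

expected recaptures ≈ 40

Expected recaptures E[R] = M·C / N.
E[R] = 531 × 311 / 4152 = 165141 / 4152 ≈ 39.8 → 40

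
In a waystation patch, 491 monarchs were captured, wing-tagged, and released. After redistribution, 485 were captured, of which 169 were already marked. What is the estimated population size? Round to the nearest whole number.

The marked fraction in the recapture sample should equal the marked fraction in the population: 169/485 = 491/N.
N = (491 × 485) / 169 = 238135 / 169 ≈ 1409.1 → 1409

N ≈ 1409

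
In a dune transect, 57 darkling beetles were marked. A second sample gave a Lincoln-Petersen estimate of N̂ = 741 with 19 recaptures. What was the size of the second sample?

From N = M·C/R: C = N·R / M = 741·19 / 57 = 14079 / 57 = 247.

C = 247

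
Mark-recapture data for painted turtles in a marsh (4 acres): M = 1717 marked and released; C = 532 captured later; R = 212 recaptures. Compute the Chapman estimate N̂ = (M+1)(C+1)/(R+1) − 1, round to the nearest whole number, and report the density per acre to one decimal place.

N̂ = 1718·533/213 − 1 = 915694/213 − 1 ≈ 4298.0 → 4298
Density = N̂ / area = 4298 / 4 ≈ 1074.50 → 1074.5 per acre

density ≈ 1074.5 painted turtles per acre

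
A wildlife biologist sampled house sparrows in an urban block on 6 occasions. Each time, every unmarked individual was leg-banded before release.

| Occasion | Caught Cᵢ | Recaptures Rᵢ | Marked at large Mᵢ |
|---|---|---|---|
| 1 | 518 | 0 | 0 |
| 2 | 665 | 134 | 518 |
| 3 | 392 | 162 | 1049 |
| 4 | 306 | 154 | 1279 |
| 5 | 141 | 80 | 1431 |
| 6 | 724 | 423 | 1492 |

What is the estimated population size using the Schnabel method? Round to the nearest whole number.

Σ MᵢCᵢ = 0·518 + 518·665 + 1049·392 + 1279·306 + 1431·141 + 1492·724 = 0 + 344470 + 411208 + 391374 + 201771 + 1080208 = 2429031
Σ Rᵢ = 0 + 134 + 162 + 154 + 80 + 423 = 953
N̂ = 2429031 / 953 ≈ 2548.8 → 2549

N ≈ 2549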